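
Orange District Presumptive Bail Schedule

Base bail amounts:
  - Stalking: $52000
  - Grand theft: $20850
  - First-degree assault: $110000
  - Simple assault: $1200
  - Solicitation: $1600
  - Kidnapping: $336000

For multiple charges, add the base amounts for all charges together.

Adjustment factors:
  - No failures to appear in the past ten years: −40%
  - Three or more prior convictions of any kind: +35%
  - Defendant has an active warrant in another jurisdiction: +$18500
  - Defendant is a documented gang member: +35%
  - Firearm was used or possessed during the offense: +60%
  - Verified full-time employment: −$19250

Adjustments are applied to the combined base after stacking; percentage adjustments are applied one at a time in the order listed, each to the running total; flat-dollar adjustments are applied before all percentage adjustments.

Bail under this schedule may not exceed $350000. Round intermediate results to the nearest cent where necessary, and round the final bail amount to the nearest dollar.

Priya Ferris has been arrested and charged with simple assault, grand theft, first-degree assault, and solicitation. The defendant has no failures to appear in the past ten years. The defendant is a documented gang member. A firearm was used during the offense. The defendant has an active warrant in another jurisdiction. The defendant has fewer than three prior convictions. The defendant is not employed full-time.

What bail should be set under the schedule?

$197186

Base amounts from the schedule: simple assault $1200; grand theft $20850; first-degree assault $110000; solicitation $1600.
Stacking rule: sum of all bases. $1200 + $20850 + $110000 + $1600 = $133650.
Defendant has an active warrant in another jurisdiction (+$18500 flat): $133650 + $18500 = $152150.
No failures to appear in the past ten years (−40%): $152150 × 0.6 = $91290.
Defendant is a documented gang member (+35%): $91290 × 1.35 = $123241.50.
Firearm was used or possessed during the offense (+60%): $123241.50 × 1.6 = $197186.40.
$197186.40 is within the $350000 maximum.
Rounded to the nearest dollar: $197186.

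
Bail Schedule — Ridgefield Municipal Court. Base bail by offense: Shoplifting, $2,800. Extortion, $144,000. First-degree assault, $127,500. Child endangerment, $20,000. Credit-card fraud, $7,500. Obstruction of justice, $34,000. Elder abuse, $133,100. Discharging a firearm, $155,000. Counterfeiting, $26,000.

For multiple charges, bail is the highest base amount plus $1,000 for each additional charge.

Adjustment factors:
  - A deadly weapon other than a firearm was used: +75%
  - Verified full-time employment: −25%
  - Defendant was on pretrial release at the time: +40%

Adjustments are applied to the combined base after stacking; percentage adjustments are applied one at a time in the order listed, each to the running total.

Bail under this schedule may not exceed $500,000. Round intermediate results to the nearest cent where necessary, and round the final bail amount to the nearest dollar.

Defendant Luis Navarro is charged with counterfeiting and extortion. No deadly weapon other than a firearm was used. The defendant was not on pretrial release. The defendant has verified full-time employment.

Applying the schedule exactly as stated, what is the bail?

$108,750

Base amounts from the schedule: counterfeiting $26,000; extortion $144,000.
Stacking rule: highest base plus $1,000 per additional charge. Highest is extortion at $144,000; 1 additional charge → +$1,000. Combined base = $145,000.
Verified full-time employment (−25%): $145,000 × 0.75 = $108,750.
$108,750 is within the $500,000 maximum.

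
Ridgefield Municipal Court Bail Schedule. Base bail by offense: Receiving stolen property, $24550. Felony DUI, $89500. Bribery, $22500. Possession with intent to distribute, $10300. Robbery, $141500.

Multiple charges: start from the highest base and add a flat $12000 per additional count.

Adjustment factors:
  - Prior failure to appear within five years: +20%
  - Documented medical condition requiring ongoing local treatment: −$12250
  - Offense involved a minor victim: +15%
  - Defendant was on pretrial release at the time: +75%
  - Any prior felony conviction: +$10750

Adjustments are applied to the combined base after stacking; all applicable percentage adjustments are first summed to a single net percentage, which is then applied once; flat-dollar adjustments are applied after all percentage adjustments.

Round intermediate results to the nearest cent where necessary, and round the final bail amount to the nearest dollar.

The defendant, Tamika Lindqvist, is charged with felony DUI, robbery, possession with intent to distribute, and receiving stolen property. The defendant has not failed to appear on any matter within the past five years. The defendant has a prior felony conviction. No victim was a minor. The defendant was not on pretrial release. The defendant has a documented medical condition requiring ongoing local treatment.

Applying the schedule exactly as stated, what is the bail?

$176000

Base amounts from the schedule: felony DUI $89500; robbery $141500; possession with intent to distribute $10300; receiving stolen property $24550.
Stacking rule: highest base plus $12000 per additional charge. Highest is robbery at $141500; 3 additional charges → +$36000. Combined base = $177500.
Documented medical condition requiring ongoing local treatment (−$12250 flat): $177500 − $12250 = $165250.
Any prior felony conviction (+$10750 flat): $165250 + $10750 = $176000.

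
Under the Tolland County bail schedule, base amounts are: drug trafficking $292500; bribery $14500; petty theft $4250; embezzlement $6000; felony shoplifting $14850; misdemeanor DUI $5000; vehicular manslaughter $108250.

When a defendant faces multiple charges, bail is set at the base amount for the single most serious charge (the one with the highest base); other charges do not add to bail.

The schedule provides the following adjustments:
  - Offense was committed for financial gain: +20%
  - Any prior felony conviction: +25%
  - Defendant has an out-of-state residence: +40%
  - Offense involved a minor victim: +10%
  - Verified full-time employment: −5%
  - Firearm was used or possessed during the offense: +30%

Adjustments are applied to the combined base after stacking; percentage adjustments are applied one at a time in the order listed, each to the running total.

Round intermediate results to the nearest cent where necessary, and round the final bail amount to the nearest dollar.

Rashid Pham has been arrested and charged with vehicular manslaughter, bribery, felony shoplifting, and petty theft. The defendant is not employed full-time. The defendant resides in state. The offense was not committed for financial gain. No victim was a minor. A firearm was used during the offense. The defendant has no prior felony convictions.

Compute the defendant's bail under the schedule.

Base amounts from the schedule: vehicular manslaughter $108250; bribery $14500; felony shoplifting $14850; petty theft $4250.
Stacking rule: use the highest base only. Highest is vehicular manslaughter at $108250. Combined base = $108250.
Firearm was used or possessed during the offense (+30%): $108250 × 1.3 = $140725.

$140725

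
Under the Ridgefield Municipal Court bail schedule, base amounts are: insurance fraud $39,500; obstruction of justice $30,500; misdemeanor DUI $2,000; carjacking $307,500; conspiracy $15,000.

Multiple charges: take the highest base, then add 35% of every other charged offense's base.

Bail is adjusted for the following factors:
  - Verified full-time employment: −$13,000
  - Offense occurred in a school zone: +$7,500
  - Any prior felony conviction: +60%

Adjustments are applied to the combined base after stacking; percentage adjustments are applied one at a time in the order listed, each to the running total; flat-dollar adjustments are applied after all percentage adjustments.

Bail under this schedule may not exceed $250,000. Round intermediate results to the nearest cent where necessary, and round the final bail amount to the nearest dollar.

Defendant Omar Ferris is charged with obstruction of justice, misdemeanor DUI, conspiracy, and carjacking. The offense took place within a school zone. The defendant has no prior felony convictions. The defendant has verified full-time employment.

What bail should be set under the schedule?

Base amounts from the schedule: obstruction of justice $30,500; misdemeanor DUI $2,000; conspiracy $15,000; carjacking $307,500.
Stacking rule: highest base plus 35% of each additional charge. Highest is carjacking at $307,500. Additional: $30,500 × 35% = $10,675; $2,000 × 35% = $700; $15,000 × 35% = $5,250. Combined base = $307,500 + $16,625 = $324,125.
Verified full-time employment (−$13,000 flat): $324,125 − $13,000 = $311,125.
Offense occurred in a school zone (+$7,500 flat): $311,125 + $7,500 = $318,625.
Result $318,625 exceeds the maximum of $250,000; bail is capped at $250,000.

$250,000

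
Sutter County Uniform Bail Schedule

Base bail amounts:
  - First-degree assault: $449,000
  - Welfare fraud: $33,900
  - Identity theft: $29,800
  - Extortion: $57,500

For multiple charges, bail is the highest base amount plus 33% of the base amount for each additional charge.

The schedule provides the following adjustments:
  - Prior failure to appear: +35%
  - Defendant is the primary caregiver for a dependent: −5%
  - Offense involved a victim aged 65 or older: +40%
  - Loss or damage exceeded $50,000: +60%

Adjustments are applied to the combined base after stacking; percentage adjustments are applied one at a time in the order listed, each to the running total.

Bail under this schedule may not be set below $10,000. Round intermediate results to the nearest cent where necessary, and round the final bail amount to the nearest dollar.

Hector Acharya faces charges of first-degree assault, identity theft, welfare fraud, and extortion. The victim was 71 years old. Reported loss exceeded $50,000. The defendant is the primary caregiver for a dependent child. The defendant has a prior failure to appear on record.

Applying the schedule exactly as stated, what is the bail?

$1,404,788

Base amounts from the schedule: first-degree assault $449,000; identity theft $29,800; welfare fraud $33,900; extortion $57,500.
Stacking rule: highest base plus 33% of each additional charge. Highest is first-degree assault at $449,000. Additional: $29,800 × 33% = $9,834; $33,900 × 33% = $11,187; $57,500 × 33% = $18,975. Combined base = $449,000 + $39,996 = $488,996.
Prior failure to appear (+35%): $488,996 × 1.35 = $660,144.60.
Defendant is the primary caregiver for a dependent (−5%): $660,144.60 × 0.95 = $627,137.37.
Offense involved a victim aged 65 or older (+40%): $627,137.37 × 1.4 = $877,992.32.
Loss or damage exceeded $50,000 (+60%): $877,992.32 × 1.6 = $1,404,787.71.
$1,404,787.71 is at or above the $10,000 minimum.
Rounded to the nearest dollar: $1,404,788.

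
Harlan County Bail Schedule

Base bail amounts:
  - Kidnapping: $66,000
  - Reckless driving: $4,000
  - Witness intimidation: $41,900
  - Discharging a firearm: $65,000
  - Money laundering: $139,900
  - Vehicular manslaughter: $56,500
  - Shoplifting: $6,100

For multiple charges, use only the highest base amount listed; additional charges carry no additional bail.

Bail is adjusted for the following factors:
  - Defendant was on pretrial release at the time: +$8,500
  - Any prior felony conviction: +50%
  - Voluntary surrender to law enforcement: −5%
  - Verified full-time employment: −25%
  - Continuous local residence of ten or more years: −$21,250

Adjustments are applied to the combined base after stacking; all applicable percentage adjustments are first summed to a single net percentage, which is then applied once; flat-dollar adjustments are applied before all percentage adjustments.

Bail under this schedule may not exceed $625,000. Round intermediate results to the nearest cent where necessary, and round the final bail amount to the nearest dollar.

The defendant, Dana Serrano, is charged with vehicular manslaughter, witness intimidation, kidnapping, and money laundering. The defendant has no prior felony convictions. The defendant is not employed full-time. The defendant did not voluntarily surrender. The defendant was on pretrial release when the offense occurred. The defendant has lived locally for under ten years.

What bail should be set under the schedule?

$148,400

Base amounts from the schedule: vehicular manslaughter $56,500; witness intimidation $41,900; kidnapping $66,000; money laundering $139,900.
Stacking rule: use the highest base only. Highest is money laundering at $139,900. Combined base = $139,900.
Defendant was on pretrial release at the time (+$8,500 flat): $139,900 + $8,500 = $148,400.
$148,400 is within the $625,000 maximum.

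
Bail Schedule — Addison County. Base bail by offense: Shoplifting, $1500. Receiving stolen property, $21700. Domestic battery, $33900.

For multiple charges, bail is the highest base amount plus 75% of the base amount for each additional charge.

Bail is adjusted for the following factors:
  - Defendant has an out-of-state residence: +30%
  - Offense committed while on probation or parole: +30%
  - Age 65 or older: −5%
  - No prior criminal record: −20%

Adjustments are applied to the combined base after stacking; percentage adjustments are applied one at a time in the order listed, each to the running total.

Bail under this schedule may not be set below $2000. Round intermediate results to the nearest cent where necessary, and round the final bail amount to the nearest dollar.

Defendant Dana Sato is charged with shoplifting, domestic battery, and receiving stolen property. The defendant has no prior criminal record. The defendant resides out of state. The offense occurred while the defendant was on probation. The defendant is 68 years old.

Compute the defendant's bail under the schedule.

Base amounts from the schedule: shoplifting $1500; domestic battery $33900; receiving stolen property $21700.
Stacking rule: highest base plus 75% of each additional charge. Highest is domestic battery at $33900. Additional: $1500 × 75% = $1125; $21700 × 75% = $16275. Combined base = $33900 + $17400 = $51300.
Defendant has an out-of-state residence (+30%): $51300 × 1.3 = $66690.
Offense committed while on probation or parole (+30%): $66690 × 1.3 = $86697.
Age 65 or older (−5%): $86697 × 0.95 = $82362.15.
No prior criminal record (−20%): $82362.15 × 0.8 = $65889.72.
$65889.72 is at or above the $2000 minimum.
Rounded to the nearest dollar: $65890.

$65890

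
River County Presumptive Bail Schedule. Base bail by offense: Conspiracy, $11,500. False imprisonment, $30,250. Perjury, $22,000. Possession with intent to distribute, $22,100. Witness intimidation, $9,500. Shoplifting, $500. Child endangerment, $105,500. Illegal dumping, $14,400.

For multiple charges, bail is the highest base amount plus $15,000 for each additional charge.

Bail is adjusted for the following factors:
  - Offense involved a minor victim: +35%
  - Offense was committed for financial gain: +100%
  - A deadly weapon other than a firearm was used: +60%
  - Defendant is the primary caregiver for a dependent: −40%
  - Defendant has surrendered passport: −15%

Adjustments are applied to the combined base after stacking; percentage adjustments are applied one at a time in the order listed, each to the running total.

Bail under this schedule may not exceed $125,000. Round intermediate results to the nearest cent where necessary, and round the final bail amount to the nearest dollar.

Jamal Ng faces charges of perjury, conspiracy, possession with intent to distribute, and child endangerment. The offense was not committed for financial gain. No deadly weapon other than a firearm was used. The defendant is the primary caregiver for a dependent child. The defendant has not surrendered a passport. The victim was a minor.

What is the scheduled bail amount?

Base amounts from the schedule: perjury $22,000; conspiracy $11,500; possession with intent to distribute $22,100; child endangerment $105,500.
Stacking rule: highest base plus $15,000 per additional charge. Highest is child endangerment at $105,500; 3 additional charges → +$45,000. Combined base = $150,500.
Offense involved a minor victim (+35%): $150,500 × 1.35 = $203,175.
Defendant is the primary caregiver for a dependent (−40%): $203,175 × 0.6 = $121,905.
$121,905 is within the $125,000 maximum.

$121,905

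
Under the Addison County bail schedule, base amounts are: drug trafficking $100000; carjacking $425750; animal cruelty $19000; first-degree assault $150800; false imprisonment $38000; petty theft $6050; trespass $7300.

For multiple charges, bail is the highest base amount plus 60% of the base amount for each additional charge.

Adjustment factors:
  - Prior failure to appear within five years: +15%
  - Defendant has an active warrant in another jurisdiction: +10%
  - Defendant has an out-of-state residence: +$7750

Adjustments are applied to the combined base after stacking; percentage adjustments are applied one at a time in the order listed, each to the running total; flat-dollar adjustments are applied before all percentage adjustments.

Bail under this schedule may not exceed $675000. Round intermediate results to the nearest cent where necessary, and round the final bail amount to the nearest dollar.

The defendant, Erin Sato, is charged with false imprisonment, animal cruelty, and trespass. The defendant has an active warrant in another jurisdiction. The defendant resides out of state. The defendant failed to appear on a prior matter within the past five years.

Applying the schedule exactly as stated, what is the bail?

$77835

Base amounts from the schedule: false imprisonment $38000; animal cruelty $19000; trespass $7300.
Stacking rule: highest base plus 60% of each additional charge. Highest is false imprisonment at $38000. Additional: $19000 × 60% = $11400; $7300 × 60% = $4380. Combined base = $38000 + $15780 = $53780.
Defendant has an out-of-state residence (+$7750 flat): $53780 + $7750 = $61530.
Prior failure to appear within five years (+15%): $61530 × 1.15 = $70759.50.
Defendant has an active warrant in another jurisdiction (+10%): $70759.50 × 1.1 = $77835.45.
$77835.45 is within the $675000 maximum.
Rounded to the nearest dollar: $77835.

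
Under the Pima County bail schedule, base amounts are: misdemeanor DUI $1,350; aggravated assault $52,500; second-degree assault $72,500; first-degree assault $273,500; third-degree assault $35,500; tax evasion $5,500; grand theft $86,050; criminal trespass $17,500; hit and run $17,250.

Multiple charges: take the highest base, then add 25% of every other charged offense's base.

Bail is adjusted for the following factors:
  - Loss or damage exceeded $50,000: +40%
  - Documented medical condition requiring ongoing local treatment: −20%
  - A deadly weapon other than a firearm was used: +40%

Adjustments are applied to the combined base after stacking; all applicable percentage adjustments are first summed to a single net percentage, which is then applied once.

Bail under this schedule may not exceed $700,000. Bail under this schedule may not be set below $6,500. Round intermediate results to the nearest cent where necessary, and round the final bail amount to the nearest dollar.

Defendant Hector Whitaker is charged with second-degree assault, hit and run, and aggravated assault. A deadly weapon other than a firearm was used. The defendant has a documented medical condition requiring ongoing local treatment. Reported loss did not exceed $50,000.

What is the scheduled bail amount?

$107,925

Base amounts from the schedule: second-degree assault $72,500; hit and run $17,250; aggravated assault $52,500.
Stacking rule: highest base plus 25% of each additional charge. Highest is second-degree assault at $72,500. Additional: $17,250 × 25% = $4,312.50; $52,500 × 25% = $13,125. Combined base = $72,500 + $17,437.50 = $89,937.50.
Net percentage adjustment: −20% +40% = +20%. $89,937.50 × 1.2 = $107,925.
$107,925 is within the $700,000 maximum.
$107,925 is at or above the $6,500 minimum.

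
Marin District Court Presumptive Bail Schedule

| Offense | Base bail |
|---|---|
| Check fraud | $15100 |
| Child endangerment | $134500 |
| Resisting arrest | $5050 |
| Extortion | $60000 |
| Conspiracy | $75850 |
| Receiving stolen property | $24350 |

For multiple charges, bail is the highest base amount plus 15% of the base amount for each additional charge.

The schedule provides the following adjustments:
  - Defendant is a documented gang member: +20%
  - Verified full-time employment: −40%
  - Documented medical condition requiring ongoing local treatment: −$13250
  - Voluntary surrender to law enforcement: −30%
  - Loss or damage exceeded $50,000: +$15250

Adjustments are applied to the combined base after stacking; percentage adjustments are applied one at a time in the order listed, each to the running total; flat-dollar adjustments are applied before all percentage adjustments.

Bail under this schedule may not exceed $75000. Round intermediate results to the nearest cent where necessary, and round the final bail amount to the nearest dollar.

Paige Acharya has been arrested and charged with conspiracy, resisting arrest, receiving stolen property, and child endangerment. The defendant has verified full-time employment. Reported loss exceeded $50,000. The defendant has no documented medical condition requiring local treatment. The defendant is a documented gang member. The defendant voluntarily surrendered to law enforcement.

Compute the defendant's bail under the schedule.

$75000

Base amounts from the schedule: conspiracy $75850; resisting arrest $5050; receiving stolen property $24350; child endangerment $134500.
Stacking rule: highest base plus 15% of each additional charge. Highest is child endangerment at $134500. Additional: $75850 × 15% = $11377.50; $5050 × 15% = $757.50; $24350 × 15% = $3652.50. Combined base = $134500 + $15787.50 = $150287.50.
Loss or damage exceeded $50,000 (+$15250 flat): $150287.50 + $15250 = $165537.50.
Defendant is a documented gang member (+20%): $165537.50 × 1.2 = $198645.
Verified full-time employment (−40%): $198645 × 0.6 = $119187.
Voluntary surrender to law enforcement (−30%): $119187 × 0.7 = $83430.90.
Result $83430.90 exceeds the maximum of $75000; bail is capped at $75000.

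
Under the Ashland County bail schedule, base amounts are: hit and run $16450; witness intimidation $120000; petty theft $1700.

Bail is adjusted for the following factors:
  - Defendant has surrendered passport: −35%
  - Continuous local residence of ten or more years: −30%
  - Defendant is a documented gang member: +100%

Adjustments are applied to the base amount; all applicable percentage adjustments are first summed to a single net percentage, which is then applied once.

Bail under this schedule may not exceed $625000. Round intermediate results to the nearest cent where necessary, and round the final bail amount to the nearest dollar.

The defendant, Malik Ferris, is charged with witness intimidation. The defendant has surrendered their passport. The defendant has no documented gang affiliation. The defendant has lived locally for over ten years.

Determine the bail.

$42000

Base amounts from the schedule: witness intimidation $120000.
Single charge. Combined base = $120000.
Net percentage adjustment: −35% −30% = −65%. $120000 × 0.35 = $42000.
$42000 is within the $625000 maximum.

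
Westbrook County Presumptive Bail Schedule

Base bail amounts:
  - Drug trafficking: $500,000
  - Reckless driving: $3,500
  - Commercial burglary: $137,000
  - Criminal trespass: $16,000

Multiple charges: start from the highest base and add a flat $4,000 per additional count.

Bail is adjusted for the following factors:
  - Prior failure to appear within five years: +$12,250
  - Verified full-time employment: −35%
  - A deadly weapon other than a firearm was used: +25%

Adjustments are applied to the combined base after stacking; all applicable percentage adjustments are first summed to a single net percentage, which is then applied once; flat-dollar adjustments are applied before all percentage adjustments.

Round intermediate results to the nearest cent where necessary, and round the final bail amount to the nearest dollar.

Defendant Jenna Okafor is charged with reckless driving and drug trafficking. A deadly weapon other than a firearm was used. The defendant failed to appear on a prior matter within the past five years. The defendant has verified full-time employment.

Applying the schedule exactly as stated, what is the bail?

$464,625

Base amounts from the schedule: reckless driving $3,500; drug trafficking $500,000.
Stacking rule: highest base plus $4,000 per additional charge. Highest is drug trafficking at $500,000; 1 additional charge → +$4,000. Combined base = $504,000.
Prior failure to appear within five years (+$12,250 flat): $504,000 + $12,250 = $516,250.
Net percentage adjustment: −35% +25% = −10%. $516,250 × 0.9 = $464,625.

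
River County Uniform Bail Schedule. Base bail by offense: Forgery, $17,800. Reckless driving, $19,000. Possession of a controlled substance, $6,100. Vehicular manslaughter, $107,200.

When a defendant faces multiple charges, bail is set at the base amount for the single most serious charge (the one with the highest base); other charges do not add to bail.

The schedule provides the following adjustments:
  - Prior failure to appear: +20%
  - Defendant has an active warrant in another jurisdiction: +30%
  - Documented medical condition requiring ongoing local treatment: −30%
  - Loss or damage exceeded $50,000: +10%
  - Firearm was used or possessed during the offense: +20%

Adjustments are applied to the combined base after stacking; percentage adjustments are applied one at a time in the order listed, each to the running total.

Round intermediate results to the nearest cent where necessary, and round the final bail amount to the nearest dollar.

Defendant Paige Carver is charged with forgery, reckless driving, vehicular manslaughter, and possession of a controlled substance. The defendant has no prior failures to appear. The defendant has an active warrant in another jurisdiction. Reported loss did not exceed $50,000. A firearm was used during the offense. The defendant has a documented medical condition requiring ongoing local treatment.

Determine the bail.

$117,062

Base amounts from the schedule: forgery $17,800; reckless driving $19,000; vehicular manslaughter $107,200; possession of a controlled substance $6,100.
Stacking rule: use the highest base only. Highest is vehicular manslaughter at $107,200. Combined base = $107,200.
Defendant has an active warrant in another jurisdiction (+30%): $107,200 × 1.3 = $139,360.
Documented medical condition requiring ongoing local treatment (−30%): $139,360 × 0.7 = $97,552.
Firearm was used or possessed during the offense (+20%): $97,552 × 1.2 = $117,062.40.
Rounded to the nearest dollar: $117,062.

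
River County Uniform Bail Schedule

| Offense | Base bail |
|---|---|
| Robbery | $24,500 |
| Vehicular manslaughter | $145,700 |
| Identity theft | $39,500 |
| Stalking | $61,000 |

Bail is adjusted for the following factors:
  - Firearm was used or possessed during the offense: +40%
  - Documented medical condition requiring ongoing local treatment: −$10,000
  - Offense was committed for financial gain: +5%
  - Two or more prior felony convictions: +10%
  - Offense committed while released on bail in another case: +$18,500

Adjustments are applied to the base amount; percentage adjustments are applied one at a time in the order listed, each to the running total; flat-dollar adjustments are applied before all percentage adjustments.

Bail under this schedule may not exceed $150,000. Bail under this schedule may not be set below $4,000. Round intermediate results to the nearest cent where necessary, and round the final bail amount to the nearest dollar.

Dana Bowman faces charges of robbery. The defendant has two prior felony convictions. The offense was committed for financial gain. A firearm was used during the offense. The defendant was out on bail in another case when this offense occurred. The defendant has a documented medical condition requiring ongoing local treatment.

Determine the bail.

Base amounts from the schedule: robbery $24,500.
Single charge. Combined base = $24,500.
Documented medical condition requiring ongoing local treatment (−$10,000 flat): $24,500 − $10,000 = $14,500.
Offense committed while released on bail in another case (+$18,500 flat): $14,500 + $18,500 = $33,000.
Firearm was used or possessed during the offense (+40%): $33,000 × 1.4 = $46,200.
Offense was committed for financial gain (+5%): $46,200 × 1.05 = $48,510.
Two or more prior felony convictions (+10%): $48,510 × 1.1 = $53,361.
$53,361 is within the $150,000 maximum.
$53,361 is at or above the $4,000 minimum.

$53,361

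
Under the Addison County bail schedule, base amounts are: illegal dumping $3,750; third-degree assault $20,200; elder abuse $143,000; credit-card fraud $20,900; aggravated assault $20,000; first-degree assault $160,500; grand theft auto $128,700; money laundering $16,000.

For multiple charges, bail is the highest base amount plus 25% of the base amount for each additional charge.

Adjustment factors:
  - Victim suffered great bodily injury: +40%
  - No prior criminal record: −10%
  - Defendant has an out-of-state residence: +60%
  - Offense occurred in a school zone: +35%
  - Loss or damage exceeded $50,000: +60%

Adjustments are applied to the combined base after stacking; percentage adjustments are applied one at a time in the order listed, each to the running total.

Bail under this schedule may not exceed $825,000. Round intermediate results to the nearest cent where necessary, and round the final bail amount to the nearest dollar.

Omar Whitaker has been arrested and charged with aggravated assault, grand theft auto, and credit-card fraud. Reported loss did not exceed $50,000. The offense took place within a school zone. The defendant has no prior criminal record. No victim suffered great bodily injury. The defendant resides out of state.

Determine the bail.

Base amounts from the schedule: aggravated assault $20,000; grand theft auto $128,700; credit-card fraud $20,900.
Stacking rule: highest base plus 25% of each additional charge. Highest is grand theft auto at $128,700. Additional: $20,000 × 25% = $5,000; $20,900 × 25% = $5,225. Combined base = $128,700 + $10,225 = $138,925.
No prior criminal record (−10%): $138,925 × 0.9 = $125,032.50.
Defendant has an out-of-state residence (+60%): $125,032.50 × 1.6 = $200,052.
Offense occurred in a school zone (+35%): $200,052 × 1.35 = $270,070.20.
$270,070.20 is within the $825,000 maximum.
Rounded to the nearest dollar: $270,070.

$270,070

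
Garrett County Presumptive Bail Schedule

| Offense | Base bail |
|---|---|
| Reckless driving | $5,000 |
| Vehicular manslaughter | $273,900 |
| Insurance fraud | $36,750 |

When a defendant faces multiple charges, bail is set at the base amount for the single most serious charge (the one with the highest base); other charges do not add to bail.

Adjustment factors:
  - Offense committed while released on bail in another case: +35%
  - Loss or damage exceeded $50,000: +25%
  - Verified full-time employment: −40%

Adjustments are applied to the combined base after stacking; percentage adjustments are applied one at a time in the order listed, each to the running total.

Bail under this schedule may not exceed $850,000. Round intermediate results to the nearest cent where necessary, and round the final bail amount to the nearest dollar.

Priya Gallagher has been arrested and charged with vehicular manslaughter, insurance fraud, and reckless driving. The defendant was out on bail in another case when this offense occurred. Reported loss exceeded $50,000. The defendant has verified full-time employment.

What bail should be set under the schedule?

Base amounts from the schedule: vehicular manslaughter $273,900; insurance fraud $36,750; reckless driving $5,000.
Stacking rule: use the highest base only. Highest is vehicular manslaughter at $273,900. Combined base = $273,900.
Offense committed while released on bail in another case (+35%): $273,900 × 1.35 = $369,765.
Loss or damage exceeded $50,000 (+25%): $369,765 × 1.25 = $462,206.25.
Verified full-time employment (−40%): $462,206.25 × 0.6 = $277,323.75.
$277,323.75 is within the $850,000 maximum.
Rounded to the nearest dollar: $277,324.

$277,324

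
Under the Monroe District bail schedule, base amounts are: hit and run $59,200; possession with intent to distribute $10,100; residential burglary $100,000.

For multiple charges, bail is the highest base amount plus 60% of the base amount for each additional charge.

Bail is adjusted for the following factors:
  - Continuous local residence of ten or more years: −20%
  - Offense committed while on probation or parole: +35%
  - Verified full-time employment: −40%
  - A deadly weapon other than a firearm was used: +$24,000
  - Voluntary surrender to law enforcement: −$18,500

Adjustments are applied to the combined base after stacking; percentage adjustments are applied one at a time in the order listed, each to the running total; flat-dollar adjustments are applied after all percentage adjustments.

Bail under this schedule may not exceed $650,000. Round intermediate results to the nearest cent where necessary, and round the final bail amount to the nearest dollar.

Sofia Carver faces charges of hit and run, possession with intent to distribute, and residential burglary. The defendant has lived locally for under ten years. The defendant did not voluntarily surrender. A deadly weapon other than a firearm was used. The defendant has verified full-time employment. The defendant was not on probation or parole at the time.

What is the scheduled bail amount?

Base amounts from the schedule: hit and run $59,200; possession with intent to distribute $10,100; residential burglary $100,000.
Stacking rule: highest base plus 60% of each additional charge. Highest is residential burglary at $100,000. Additional: $59,200 × 60% = $35,520; $10,100 × 60% = $6,060. Combined base = $100,000 + $41,580 = $141,580.
Verified full-time employment (−40%): $141,580 × 0.6 = $84,948.
A deadly weapon other than a firearm was used (+$24,000 flat): $84,948 + $24,000 = $108,948.
$108,948 is within the $650,000 maximum.

$108,948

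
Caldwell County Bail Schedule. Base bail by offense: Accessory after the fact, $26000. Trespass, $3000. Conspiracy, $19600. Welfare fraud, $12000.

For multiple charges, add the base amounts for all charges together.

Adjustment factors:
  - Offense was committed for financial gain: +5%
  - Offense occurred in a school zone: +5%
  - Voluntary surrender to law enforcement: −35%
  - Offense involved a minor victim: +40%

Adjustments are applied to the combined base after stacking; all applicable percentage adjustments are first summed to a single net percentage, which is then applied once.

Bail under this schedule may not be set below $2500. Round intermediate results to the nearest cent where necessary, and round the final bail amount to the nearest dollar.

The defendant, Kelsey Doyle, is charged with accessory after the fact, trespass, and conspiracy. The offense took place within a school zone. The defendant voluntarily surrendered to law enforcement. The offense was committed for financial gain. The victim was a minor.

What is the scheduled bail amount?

$55890

Base amounts from the schedule: accessory after the fact $26000; trespass $3000; conspiracy $19600.
Stacking rule: sum of all bases. $26000 + $3000 + $19600 = $48600.
Net percentage adjustment: +5% +5% −35% +40% = +15%. $48600 × 1.15 = $55890.
$55890 is at or above the $2500 minimum.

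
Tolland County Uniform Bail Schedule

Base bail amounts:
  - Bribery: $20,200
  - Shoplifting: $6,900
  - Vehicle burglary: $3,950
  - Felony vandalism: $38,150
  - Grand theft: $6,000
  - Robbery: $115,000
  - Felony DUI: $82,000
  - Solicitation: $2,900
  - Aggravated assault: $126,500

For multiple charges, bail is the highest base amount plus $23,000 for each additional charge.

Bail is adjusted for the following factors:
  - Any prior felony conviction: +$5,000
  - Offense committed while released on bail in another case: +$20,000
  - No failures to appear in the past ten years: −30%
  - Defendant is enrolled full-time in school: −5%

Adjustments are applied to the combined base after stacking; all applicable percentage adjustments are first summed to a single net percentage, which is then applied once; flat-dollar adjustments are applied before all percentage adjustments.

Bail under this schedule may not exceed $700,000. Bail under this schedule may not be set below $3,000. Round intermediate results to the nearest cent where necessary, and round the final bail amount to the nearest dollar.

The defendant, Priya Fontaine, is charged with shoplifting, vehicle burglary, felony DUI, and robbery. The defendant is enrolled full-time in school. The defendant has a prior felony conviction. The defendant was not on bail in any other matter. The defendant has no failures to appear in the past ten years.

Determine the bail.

Base amounts from the schedule: shoplifting $6,900; vehicle burglary $3,950; felony DUI $82,000; robbery $115,000.
Stacking rule: highest base plus $23,000 per additional charge. Highest is robbery at $115,000; 3 additional charges → +$69,000. Combined base = $184,000.
Any prior felony conviction (+$5,000 flat): $184,000 + $5,000 = $189,000.
Net percentage adjustment: −30% −5% = −35%. $189,000 × 0.65 = $122,850.
$122,850 is within the $700,000 maximum.
$122,850 is at or above the $3,000 minimum.

$122,850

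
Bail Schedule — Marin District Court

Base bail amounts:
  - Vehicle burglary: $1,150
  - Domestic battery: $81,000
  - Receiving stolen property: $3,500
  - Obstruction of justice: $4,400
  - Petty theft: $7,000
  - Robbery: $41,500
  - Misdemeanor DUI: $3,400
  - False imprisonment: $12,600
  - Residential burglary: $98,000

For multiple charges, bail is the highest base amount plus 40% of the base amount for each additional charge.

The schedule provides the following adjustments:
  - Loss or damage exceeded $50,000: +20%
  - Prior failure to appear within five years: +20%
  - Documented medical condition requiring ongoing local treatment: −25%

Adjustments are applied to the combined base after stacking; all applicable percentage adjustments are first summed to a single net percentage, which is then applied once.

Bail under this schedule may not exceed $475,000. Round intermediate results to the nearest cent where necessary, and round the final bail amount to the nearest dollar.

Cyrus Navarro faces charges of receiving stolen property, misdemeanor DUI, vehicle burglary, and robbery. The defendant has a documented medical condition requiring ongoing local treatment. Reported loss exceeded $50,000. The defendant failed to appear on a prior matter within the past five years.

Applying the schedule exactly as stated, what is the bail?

$51,428

Base amounts from the schedule: receiving stolen property $3,500; misdemeanor DUI $3,400; vehicle burglary $1,150; robbery $41,500.
Stacking rule: highest base plus 40% of each additional charge. Highest is robbery at $41,500. Additional: $3,500 × 40% = $1,400; $3,400 × 40% = $1,360; $1,150 × 40% = $460. Combined base = $41,500 + $3,220 = $44,720.
Net percentage adjustment: +20% +20% −25% = +15%. $44,720 × 1.15 = $51,428.
$51,428 is within the $475,000 maximum.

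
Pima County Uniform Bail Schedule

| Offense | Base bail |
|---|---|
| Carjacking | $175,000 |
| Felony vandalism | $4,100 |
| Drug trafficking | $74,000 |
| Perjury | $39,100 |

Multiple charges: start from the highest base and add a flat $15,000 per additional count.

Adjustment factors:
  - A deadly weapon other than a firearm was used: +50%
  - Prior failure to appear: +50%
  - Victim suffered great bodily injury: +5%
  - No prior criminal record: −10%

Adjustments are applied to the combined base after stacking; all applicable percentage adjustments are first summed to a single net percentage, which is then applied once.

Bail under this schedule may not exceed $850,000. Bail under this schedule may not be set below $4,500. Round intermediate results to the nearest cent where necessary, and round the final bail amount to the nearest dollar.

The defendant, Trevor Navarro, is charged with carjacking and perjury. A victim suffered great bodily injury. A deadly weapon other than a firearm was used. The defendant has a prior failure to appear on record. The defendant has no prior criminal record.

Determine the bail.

$370,500

Base amounts from the schedule: carjacking $175,000; perjury $39,100.
Stacking rule: highest base plus $15,000 per additional charge. Highest is carjacking at $175,000; 1 additional charge → +$15,000. Combined base = $190,000.
Net percentage adjustment: +50% +50% +5% −10% = +95%. $190,000 × 1.95 = $370,500.
$370,500 is within the $850,000 maximum.
$370,500 is at or above the $4,500 minimum.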